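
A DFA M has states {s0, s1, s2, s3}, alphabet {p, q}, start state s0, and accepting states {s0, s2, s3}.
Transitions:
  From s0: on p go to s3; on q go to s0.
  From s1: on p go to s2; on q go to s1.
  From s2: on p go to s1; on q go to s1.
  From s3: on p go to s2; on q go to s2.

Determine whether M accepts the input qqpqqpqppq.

rejected

s0 --q--> s0
s0 --q--> s0
s0 --p--> s3
s3 --q--> s2
s2 --q--> s1
s1 --p--> s2
s2 --q--> s1
s1 --p--> s2
s2 --p--> s1
s1 --q--> s1
End in state s1, which is not an accepting state.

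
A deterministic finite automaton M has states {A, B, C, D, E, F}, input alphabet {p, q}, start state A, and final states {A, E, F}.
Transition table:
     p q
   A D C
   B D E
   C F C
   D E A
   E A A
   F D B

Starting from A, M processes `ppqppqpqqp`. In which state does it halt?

F

A --p--> D
D --p--> E
E --q--> A
A --p--> D
D --p--> E
E --q--> A
A --p--> D
D --q--> A
A --q--> C
C --p--> F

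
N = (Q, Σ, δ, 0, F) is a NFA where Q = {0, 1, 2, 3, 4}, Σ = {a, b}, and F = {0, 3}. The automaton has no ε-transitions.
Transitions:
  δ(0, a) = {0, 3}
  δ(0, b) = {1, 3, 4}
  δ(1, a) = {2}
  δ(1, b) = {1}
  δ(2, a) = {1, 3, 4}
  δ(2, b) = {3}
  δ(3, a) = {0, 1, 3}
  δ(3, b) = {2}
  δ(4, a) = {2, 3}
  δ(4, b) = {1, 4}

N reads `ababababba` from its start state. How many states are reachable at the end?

Start: {0}
read a: {0, 3}
read b: {1, 2, 3, 4}
read a: {0, 1, 2, 3, 4}
read b: {1, 2, 3, 4}
read a: {0, 1, 2, 3, 4}
read b: {1, 2, 3, 4}
read a: {0, 1, 2, 3, 4}
read b: {1, 2, 3, 4}
read b: {1, 2, 3, 4}
read a: {0, 1, 2, 3, 4}
Final reachable set {0, 1, 2, 3, 4} has 5 states.

5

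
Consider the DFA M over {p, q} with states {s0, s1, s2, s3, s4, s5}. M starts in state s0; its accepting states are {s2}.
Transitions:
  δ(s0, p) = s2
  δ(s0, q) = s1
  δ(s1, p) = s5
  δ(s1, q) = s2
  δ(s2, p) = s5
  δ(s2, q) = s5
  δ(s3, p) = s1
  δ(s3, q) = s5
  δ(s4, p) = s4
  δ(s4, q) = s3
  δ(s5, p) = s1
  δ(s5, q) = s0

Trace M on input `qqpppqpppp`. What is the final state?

s0 --q--> s1
s1 --q--> s2
s2 --p--> s5
s5 --p--> s1
s1 --p--> s5
s5 --q--> s0
s0 --p--> s2
s2 --p--> s5
s5 --p--> s1
s1 --p--> s5

s5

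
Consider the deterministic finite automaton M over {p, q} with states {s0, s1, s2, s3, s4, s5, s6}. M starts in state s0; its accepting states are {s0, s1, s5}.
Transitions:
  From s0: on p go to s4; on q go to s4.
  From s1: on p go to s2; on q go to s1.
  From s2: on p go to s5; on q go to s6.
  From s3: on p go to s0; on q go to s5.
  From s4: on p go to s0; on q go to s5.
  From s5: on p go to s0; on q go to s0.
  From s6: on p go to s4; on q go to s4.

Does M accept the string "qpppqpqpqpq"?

s0 --q--> s4
s4 --p--> s0
s0 --p--> s4
s4 --p--> s0
s0 --q--> s4
s4 --p--> s0
s0 --q--> s4
s4 --p--> s0
s0 --q--> s4
s4 --p--> s0
s0 --q--> s4
End in state s4, which is not an accepting state.

rejected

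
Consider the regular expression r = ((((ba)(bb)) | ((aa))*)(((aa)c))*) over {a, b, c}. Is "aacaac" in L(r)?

Split as ε·aacaac: (((ba)(bb))|((aa))*) matches ε and (((aa)c))* matches aacaac.

yes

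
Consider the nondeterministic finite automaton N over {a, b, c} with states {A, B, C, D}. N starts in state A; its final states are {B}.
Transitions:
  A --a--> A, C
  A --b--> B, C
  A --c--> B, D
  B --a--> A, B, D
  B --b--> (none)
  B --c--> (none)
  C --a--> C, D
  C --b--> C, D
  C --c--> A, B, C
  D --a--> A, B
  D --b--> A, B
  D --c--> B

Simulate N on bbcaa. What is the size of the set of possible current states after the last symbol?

Start: {A}
read b: {B, C}
read b: {C, D}
read c: {A, B, C}
read a: {A, B, C, D}
read a: {A, B, C, D}
Final reachable set {A, B, C, D} has 4 states.

4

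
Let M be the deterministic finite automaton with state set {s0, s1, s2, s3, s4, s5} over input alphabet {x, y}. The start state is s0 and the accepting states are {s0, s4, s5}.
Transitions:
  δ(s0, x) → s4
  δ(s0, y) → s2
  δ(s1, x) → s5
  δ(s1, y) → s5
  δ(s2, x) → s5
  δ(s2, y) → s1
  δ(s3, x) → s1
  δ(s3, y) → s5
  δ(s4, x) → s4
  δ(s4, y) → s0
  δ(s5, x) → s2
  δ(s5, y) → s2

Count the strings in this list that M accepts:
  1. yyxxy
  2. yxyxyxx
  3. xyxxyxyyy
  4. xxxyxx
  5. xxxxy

yyxxy: rejected
yxyxyxx: rejected
xyxxyxyyy: rejected
xxxyxx: accepted
xxxxy: accepted

2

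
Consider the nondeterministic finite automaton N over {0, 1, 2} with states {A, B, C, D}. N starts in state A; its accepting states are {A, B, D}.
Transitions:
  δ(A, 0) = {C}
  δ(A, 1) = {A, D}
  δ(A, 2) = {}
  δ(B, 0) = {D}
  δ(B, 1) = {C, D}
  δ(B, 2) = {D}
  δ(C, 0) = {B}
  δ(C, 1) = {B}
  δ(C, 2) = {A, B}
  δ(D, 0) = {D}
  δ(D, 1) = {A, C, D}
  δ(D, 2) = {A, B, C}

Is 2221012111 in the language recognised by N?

rejected

Start: {A}
read 2: {}
The reachable set is empty and stays empty for the remaining 9 symbols.
Reachable ∩ accepting = {} — empty.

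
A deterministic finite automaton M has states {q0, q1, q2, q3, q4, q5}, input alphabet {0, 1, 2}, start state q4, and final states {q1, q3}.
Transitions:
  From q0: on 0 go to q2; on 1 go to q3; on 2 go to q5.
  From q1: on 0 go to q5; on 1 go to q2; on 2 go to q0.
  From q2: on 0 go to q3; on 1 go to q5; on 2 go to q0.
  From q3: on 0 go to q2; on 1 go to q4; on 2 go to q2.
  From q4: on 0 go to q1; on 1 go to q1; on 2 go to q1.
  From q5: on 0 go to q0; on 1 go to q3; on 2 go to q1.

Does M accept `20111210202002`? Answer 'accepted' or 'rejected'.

q4 --2--> q1
q1 --0--> q5
q5 --1--> q3
q3 --1--> q4
q4 --1--> q1
q1 --2--> q0
q0 --1--> q3
q3 --0--> q2
q2 --2--> q0
q0 --0--> q2
q2 --2--> q0
q0 --0--> q2
q2 --0--> q3
q3 --2--> q2
End in state q2, which is not an accepting state.

rejected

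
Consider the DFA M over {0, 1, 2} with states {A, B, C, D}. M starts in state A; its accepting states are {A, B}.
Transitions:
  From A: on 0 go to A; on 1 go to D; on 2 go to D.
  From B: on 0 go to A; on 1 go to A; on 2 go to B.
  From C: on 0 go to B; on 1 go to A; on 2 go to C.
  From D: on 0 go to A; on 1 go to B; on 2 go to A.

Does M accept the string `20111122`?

rejected

A --2--> D
D --0--> A
A --1--> D
D --1--> B
B --1--> A
A --1--> D
D --2--> A
A --2--> D
End in state D, which is not an accepting state.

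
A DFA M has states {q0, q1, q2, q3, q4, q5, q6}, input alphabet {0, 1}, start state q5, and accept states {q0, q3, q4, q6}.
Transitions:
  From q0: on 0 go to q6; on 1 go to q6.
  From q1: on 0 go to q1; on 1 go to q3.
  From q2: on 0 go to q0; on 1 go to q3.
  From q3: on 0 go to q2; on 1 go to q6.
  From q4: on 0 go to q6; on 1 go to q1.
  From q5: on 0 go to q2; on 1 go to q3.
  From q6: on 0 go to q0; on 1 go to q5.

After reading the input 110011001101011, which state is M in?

q6

q5 --1--> q3
q3 --1--> q6
q6 --0--> q0
q0 --0--> q6
q6 --1--> q5
q5 --1--> q3
q3 --0--> q2
q2 --0--> q0
q0 --1--> q6
q6 --1--> q5
q5 --0--> q2
q2 --1--> q3
q3 --0--> q2
q2 --1--> q3
q3 --1--> q6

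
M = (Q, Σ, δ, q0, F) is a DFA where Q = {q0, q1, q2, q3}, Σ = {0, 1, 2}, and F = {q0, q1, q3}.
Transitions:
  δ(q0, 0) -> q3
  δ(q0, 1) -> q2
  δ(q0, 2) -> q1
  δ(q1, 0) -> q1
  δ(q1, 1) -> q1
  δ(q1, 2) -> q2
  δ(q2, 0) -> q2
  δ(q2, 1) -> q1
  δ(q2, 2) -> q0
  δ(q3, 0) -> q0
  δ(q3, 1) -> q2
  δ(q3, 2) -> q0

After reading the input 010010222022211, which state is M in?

q1

q0 --0--> q3
q3 --1--> q2
q2 --0--> q2
q2 --0--> q2
q2 --1--> q1
q1 --0--> q1
q1 --2--> q2
q2 --2--> q0
q0 --2--> q1
q1 --0--> q1
q1 --2--> q2
q2 --2--> q0
q0 --2--> q1
q1 --1--> q1
q1 --1--> q1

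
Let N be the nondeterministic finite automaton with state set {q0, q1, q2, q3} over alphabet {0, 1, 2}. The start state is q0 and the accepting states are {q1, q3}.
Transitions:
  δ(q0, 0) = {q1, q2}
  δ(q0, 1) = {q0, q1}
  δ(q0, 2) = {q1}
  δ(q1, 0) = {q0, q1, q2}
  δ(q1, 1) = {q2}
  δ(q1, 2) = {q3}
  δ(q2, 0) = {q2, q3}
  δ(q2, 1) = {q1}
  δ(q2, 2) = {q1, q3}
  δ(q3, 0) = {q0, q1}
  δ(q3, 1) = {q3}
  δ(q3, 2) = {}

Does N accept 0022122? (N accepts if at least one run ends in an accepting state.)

rejected

Start: {q0}
read 0: {q1, q2}
read 0: {q0, q1, q2, q3}
read 2: {q1, q3}
read 2: {q3}
read 1: {q3}
read 2: {}
The reachable set is empty and stays empty for the remaining 1 symbol.
Reachable ∩ accepting = {} — empty.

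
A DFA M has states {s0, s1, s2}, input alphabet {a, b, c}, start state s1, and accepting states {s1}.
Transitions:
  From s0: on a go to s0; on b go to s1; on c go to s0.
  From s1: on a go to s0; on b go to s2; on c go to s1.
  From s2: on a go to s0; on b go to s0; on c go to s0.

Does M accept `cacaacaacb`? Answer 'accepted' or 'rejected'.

accepted

s1 --c--> s1
s1 --a--> s0
s0 --c--> s0
s0 --a--> s0
s0 --a--> s0
s0 --c--> s0
s0 --a--> s0
s0 --a--> s0
s0 --c--> s0
s0 --b--> s1
End in state s1, which is an accepting state.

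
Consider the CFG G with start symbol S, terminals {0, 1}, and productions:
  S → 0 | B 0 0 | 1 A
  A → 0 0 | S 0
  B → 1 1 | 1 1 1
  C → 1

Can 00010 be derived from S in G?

no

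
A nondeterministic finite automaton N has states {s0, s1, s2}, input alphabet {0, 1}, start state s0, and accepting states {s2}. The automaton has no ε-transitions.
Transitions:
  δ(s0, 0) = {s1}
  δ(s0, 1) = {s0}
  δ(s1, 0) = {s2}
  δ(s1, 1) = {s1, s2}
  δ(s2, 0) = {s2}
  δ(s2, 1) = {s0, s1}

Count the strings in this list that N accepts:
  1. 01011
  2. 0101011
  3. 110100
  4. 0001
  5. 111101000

4

01011: accepted
0101011: accepted
110100: accepted
0001: rejected
111101000: accepted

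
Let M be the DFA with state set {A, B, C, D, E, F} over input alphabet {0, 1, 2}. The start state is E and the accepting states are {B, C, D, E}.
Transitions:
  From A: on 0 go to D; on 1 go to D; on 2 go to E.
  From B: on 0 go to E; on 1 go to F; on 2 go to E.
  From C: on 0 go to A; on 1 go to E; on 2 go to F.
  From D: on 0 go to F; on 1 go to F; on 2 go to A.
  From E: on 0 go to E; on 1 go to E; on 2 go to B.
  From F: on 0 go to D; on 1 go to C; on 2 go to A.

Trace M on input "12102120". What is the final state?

D

E --1--> E
E --2--> B
B --1--> F
F --0--> D
D --2--> A
A --1--> D
D --2--> A
A --0--> D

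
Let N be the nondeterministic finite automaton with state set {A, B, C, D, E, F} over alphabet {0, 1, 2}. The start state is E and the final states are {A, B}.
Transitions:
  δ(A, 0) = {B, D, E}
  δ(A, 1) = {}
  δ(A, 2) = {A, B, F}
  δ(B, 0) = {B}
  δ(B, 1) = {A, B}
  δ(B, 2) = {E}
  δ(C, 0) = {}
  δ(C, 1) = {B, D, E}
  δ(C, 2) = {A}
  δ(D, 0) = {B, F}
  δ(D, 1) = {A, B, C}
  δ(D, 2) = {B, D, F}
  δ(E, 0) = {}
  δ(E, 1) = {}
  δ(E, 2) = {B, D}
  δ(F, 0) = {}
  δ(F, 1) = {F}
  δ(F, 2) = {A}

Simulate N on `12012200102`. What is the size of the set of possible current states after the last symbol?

Start: {E}
read 1: {}
The reachable set is empty and stays empty for the remaining 10 symbols.
Final reachable set {} has 0 states.

0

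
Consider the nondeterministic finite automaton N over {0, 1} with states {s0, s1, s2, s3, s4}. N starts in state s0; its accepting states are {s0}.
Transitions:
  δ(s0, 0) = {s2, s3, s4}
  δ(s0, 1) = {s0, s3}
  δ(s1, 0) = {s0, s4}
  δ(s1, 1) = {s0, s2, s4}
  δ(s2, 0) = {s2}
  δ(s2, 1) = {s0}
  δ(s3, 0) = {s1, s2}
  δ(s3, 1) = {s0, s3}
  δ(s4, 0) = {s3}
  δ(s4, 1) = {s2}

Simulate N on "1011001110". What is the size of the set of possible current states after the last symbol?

Start: {s0}
read 1: {s0, s3}
read 0: {s1, s2, s3, s4}
read 1: {s0, s2, s3, s4}
read 1: {s0, s2, s3}
read 0: {s1, s2, s3, s4}
read 0: {s0, s1, s2, s3, s4}
read 1: {s0, s2, s3, s4}
read 1: {s0, s2, s3}
read 1: {s0, s3}
read 0: {s1, s2, s3, s4}
Final reachable set {s1, s2, s3, s4} has 4 states.

4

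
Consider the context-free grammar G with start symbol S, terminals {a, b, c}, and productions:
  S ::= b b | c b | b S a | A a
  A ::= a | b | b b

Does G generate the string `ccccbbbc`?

no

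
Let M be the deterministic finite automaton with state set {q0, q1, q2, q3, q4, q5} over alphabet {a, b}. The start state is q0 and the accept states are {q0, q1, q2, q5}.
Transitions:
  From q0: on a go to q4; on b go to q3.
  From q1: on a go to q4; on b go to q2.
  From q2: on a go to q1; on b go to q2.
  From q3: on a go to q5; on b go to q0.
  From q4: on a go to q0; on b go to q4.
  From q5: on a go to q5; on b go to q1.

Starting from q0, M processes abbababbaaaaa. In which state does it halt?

q0

q0 --a--> q4
q4 --b--> q4
q4 --b--> q4
q4 --a--> q0
q0 --b--> q3
q3 --a--> q5
q5 --b--> q1
q1 --b--> q2
q2 --a--> q1
q1 --a--> q4
q4 --a--> q0
q0 --a--> q4
q4 --a--> q0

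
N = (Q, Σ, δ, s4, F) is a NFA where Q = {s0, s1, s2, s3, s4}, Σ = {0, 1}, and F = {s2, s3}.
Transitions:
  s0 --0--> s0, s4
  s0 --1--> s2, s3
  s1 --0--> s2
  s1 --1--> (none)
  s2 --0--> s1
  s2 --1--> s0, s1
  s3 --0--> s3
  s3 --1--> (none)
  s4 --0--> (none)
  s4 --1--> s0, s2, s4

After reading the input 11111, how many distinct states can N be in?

5

Start: {s4}
read 1: {s0, s2, s4}
read 1: {s0, s1, s2, s3, s4}
read 1: {s0, s1, s2, s3, s4}
read 1: {s0, s1, s2, s3, s4}
read 1: {s0, s1, s2, s3, s4}
Final reachable set {s0, s1, s2, s3, s4} has 5 states.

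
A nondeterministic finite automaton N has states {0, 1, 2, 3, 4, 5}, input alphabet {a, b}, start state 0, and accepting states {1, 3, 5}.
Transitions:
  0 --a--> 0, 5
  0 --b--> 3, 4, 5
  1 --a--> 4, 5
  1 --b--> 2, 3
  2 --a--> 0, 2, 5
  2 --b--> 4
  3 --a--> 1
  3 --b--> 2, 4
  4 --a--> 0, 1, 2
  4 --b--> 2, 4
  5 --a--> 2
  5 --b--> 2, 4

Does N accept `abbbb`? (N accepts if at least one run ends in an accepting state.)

rejected

Start: {0}
read a: {0, 5}
read b: {2, 3, 4, 5}
read b: {2, 4}
read b: {2, 4}
read b: {2, 4}
Reachable ∩ accepting = {} — empty.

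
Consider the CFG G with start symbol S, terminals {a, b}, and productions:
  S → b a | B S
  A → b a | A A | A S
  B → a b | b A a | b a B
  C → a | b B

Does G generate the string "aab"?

no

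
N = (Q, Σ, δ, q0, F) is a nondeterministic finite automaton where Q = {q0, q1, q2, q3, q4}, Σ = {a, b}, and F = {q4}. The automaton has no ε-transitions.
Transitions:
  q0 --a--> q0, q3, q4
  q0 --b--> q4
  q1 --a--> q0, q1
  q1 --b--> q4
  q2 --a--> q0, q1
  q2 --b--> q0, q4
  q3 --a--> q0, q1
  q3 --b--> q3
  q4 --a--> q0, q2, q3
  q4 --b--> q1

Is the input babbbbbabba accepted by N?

rejected

Start: {q0}
read b: {q4}
read a: {q0, q2, q3}
read b: {q0, q3, q4}
read b: {q1, q3, q4}
read b: {q1, q3, q4}
read b: {q1, q3, q4}
read b: {q1, q3, q4}
read a: {q0, q1, q2, q3}
read b: {q0, q3, q4}
read b: {q1, q3, q4}
read a: {q0, q1, q2, q3}
Reachable ∩ accepting = {} — empty.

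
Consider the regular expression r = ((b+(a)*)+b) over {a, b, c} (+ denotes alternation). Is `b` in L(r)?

The left alternative (b+(a)*) matches b.

yes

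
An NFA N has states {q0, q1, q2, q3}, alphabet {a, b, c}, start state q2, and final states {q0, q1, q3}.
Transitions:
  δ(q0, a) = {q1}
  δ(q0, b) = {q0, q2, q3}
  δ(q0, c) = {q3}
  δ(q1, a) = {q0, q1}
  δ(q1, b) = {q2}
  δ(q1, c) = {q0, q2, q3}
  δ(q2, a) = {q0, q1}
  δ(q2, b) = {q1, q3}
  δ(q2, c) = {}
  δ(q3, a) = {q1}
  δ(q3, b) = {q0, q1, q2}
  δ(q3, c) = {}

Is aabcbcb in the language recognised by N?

Start: {q2}
read a: {q0, q1}
read a: {q0, q1}
read b: {q0, q2, q3}
read c: {q3}
read b: {q0, q1, q2}
read c: {q0, q2, q3}
read b: {q0, q1, q2, q3}
Reachable ∩ accepting = {q0, q1, q3} — nonempty.

accepted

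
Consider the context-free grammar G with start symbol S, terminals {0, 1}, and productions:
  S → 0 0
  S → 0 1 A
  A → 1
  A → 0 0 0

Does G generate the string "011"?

yes

S ⇒ 01A ⇒ 011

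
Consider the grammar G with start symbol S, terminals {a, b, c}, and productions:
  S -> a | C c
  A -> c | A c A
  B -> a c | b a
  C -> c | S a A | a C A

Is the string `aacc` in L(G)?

S ⇒ Cc ⇒ SaAc ⇒ aaAc ⇒ aacc

yes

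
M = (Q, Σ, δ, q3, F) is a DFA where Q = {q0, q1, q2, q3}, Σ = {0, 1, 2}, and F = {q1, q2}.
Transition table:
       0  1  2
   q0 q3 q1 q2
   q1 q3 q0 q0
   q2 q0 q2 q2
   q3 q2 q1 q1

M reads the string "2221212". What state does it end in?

q2

q3 --2--> q1
q1 --2--> q0
q0 --2--> q2
q2 --1--> q2
q2 --2--> q2
q2 --1--> q2
q2 --2--> q2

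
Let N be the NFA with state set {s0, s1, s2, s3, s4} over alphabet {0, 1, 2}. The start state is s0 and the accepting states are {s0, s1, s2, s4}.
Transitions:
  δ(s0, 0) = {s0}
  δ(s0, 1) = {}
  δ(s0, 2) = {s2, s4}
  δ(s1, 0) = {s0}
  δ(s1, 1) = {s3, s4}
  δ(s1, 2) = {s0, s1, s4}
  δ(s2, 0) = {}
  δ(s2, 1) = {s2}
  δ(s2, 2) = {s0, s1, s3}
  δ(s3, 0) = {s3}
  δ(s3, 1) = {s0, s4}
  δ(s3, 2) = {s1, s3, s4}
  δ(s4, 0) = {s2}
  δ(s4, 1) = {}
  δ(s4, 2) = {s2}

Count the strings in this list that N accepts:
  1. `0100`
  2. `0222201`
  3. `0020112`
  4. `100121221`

`0100`: rejected
`0222201`: accepted
`0020112`: accepted
`100121221`: rejected

2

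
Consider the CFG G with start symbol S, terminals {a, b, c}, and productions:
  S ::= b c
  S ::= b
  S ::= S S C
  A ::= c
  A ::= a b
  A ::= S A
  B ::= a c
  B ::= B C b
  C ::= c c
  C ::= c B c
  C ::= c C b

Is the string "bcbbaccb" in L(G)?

no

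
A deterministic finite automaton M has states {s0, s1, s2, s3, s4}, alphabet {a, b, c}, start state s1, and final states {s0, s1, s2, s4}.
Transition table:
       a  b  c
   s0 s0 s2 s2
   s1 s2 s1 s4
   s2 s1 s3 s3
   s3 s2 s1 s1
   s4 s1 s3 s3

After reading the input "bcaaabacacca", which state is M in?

s1 --b--> s1
s1 --c--> s4
s4 --a--> s1
s1 --a--> s2
s2 --a--> s1
s1 --b--> s1
s1 --a--> s2
s2 --c--> s3
s3 --a--> s2
s2 --c--> s3
s3 --c--> s1
s1 --a--> s2

s2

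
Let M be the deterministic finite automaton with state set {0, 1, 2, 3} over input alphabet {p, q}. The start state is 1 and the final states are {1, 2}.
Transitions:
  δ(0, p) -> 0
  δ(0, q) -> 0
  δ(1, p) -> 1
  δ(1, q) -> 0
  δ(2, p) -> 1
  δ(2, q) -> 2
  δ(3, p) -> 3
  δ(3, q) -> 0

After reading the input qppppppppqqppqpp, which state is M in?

1 --q--> 0
0 --p--> 0
0 --p--> 0
0 --p--> 0
0 --p--> 0
0 --p--> 0
0 --p--> 0
0 --p--> 0
0 --p--> 0
0 --q--> 0
0 --q--> 0
0 --p--> 0
0 --p--> 0
0 --q--> 0
0 --p--> 0
0 --p--> 0

0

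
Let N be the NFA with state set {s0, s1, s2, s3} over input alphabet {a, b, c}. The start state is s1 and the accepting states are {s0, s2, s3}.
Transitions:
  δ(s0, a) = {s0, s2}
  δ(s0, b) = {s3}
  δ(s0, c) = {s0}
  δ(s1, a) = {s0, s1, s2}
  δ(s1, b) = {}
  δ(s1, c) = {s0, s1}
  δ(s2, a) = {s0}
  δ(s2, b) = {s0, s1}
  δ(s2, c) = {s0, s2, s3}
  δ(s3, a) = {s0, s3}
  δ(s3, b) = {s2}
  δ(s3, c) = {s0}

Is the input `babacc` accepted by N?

rejected

Start: {s1}
read b: {}
The reachable set is empty and stays empty for the remaining 5 symbols.
Reachable ∩ accepting = {} — empty.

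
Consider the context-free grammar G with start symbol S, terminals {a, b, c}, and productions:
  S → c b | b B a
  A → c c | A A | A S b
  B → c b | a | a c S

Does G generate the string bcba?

S ⇒ bBa ⇒ bcba

yes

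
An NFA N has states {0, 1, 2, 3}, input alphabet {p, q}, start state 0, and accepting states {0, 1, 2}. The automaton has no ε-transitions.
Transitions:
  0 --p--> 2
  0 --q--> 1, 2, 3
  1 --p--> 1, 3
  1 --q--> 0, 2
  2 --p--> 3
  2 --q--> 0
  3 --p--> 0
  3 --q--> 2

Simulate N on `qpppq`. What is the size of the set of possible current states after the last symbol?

Start: {0}
read q: {1, 2, 3}
read p: {0, 1, 3}
read p: {0, 1, 2, 3}
read p: {0, 1, 2, 3}
read q: {0, 1, 2, 3}
Final reachable set {0, 1, 2, 3} has 4 states.

4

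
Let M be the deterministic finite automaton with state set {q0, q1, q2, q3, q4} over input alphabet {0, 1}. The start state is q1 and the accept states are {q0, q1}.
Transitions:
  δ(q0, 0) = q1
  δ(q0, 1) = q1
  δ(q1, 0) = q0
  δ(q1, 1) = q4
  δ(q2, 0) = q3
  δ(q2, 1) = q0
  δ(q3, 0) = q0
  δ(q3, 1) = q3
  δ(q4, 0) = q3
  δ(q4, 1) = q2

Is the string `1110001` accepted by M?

rejected

q1 --1--> q4
q4 --1--> q2
q2 --1--> q0
q0 --0--> q1
q1 --0--> q0
q0 --0--> q1
q1 --1--> q4
End in state q4, which is not an accepting state.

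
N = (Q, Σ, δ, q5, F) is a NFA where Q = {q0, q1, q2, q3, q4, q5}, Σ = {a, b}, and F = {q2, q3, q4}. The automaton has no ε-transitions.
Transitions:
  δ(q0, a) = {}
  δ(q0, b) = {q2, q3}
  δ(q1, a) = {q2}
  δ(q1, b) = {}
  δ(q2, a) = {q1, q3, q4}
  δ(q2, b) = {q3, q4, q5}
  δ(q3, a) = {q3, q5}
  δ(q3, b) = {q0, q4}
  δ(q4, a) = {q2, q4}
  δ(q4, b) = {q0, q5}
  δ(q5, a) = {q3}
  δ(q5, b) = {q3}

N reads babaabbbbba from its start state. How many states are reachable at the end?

Start: {q5}
read b: {q3}
read a: {q3, q5}
read b: {q0, q3, q4}
read a: {q2, q3, q4, q5}
read a: {q1, q2, q3, q4, q5}
read b: {q0, q3, q4, q5}
read b: {q0, q2, q3, q4, q5}
read b: {q0, q2, q3, q4, q5}
read b: {q0, q2, q3, q4, q5}
read b: {q0, q2, q3, q4, q5}
read a: {q1, q2, q3, q4, q5}
Final reachable set {q1, q2, q3, q4, q5} has 5 states.

5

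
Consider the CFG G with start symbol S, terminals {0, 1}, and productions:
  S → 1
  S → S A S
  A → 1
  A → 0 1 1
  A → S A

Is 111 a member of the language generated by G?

yes

S ⇒ SAS ⇒ 1AS ⇒ 11S ⇒ 111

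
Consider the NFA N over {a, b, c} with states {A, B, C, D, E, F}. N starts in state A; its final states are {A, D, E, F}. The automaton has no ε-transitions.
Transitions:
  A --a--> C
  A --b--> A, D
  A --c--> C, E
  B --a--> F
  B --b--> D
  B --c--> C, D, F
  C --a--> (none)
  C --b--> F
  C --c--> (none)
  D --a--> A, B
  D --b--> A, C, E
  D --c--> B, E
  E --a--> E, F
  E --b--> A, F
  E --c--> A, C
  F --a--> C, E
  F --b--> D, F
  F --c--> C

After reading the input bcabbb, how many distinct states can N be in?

Start: {A}
read b: {A, D}
read c: {B, C, E}
read a: {E, F}
read b: {A, D, F}
read b: {A, C, D, E, F}
read b: {A, C, D, E, F}
Final reachable set {A, C, D, E, F} has 5 states.

5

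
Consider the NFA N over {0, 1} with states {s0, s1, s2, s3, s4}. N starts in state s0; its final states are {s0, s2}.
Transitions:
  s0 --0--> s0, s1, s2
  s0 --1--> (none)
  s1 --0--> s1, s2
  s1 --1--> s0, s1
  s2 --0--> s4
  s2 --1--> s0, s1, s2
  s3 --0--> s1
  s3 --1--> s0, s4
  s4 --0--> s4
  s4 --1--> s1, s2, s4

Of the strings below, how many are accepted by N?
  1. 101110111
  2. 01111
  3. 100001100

101110111: rejected
01111: accepted
100001100: rejected

1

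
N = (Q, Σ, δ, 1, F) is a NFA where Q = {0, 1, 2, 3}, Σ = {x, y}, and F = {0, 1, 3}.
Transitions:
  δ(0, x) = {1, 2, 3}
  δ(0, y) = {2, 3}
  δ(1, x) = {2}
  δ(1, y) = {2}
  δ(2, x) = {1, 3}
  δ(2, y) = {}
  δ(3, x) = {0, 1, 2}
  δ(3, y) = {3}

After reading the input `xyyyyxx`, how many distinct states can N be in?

Start: {1}
read x: {2}
read y: {}
The reachable set is empty and stays empty for the remaining 5 symbols.
Final reachable set {} has 0 states.

0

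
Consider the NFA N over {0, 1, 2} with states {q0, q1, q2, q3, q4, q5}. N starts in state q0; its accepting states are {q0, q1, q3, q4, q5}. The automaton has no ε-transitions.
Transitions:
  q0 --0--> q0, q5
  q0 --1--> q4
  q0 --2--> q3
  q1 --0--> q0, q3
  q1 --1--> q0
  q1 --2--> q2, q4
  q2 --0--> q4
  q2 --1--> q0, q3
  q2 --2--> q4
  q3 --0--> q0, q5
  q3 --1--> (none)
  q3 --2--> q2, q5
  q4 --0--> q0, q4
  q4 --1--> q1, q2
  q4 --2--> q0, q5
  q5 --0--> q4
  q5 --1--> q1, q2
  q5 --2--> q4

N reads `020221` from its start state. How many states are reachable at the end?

Start: {q0}
read 0: {q0, q5}
read 2: {q3, q4}
read 0: {q0, q4, q5}
read 2: {q0, q3, q4, q5}
read 2: {q0, q2, q3, q4, q5}
read 1: {q0, q1, q2, q3, q4}
Final reachable set {q0, q1, q2, q3, q4} has 5 states.

5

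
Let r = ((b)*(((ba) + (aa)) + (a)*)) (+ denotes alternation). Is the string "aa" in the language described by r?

yes

Split as ε·aa: (b)* matches ε and (((ba)+(aa))+(a)*) matches aa.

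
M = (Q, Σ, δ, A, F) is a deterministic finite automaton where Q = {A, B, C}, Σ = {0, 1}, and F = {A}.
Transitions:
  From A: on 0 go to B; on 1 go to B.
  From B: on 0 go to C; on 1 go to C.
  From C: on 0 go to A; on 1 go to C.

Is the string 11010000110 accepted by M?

A --1--> B
B --1--> C
C --0--> A
A --1--> B
B --0--> C
C --0--> A
A --0--> B
B --0--> C
C --1--> C
C --1--> C
C --0--> A
End in state A, which is an accepting state.

accepted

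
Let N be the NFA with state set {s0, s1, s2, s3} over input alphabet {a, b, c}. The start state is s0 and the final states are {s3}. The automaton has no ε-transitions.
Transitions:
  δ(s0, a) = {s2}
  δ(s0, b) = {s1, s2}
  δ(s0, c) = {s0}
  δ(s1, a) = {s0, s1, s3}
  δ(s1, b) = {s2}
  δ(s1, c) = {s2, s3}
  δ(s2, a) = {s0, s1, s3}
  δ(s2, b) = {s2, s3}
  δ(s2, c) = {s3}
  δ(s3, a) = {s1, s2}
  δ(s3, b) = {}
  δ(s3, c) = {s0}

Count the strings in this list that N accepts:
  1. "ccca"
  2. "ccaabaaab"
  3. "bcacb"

"ccca": rejected
"ccaabaaab": accepted
"bcacb": accepted

2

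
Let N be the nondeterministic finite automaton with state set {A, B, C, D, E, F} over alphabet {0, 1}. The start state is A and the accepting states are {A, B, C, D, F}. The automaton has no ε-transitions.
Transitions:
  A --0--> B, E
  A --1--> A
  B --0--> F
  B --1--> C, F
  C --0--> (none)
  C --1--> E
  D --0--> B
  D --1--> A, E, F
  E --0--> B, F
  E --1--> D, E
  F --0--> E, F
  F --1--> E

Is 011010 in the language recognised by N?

Start: {A}
read 0: {B, E}
read 1: {C, D, E, F}
read 1: {A, D, E, F}
read 0: {B, E, F}
read 1: {C, D, E, F}
read 0: {B, E, F}
Reachable ∩ accepting = {B, F} — nonempty.

accepted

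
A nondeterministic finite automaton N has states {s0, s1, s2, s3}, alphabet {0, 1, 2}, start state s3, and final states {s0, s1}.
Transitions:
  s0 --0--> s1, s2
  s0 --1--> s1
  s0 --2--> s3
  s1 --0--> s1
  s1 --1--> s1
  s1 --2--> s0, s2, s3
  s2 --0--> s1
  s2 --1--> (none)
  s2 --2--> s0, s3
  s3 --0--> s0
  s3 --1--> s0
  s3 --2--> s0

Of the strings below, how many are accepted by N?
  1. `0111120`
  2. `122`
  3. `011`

`0111120`: accepted
`122`: accepted
`011`: accepted

3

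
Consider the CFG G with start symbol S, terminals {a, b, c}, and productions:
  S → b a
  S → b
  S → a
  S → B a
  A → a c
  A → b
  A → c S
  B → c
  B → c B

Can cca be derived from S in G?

yes

S ⇒ Ba ⇒ cBa ⇒ cca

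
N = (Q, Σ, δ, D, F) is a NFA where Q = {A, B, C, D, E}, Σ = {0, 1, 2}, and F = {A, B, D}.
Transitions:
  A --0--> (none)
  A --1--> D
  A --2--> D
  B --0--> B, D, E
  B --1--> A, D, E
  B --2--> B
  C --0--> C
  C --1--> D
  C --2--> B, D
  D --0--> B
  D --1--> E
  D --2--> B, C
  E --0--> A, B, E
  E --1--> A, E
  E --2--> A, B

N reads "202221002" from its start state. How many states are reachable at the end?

Start: {D}
read 2: {B, C}
read 0: {B, C, D, E}
read 2: {A, B, C, D}
read 2: {B, C, D}
read 2: {B, C, D}
read 1: {A, D, E}
read 0: {A, B, E}
read 0: {A, B, D, E}
read 2: {A, B, C, D}
Final reachable set {A, B, C, D} has 4 states.

4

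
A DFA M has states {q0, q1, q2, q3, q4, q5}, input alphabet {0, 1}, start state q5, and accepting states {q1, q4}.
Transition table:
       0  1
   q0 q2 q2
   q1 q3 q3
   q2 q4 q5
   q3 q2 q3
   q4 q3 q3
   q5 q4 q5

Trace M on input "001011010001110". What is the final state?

q5 --0--> q4
q4 --0--> q3
q3 --1--> q3
q3 --0--> q2
q2 --1--> q5
q5 --1--> q5
q5 --0--> q4
q4 --1--> q3
q3 --0--> q2
q2 --0--> q4
q4 --0--> q3
q3 --1--> q3
q3 --1--> q3
q3 --1--> q3
q3 --0--> q2

q2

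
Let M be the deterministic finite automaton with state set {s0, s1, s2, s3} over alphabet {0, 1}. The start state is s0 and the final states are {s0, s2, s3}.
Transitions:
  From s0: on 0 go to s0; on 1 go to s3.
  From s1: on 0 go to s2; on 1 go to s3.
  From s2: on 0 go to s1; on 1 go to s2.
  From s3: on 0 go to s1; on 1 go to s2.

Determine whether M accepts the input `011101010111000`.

rejected

s0 --0--> s0
s0 --1--> s3
s3 --1--> s2
s2 --1--> s2
s2 --0--> s1
s1 --1--> s3
s3 --0--> s1
s1 --1--> s3
s3 --0--> s1
s1 --1--> s3
s3 --1--> s2
s2 --1--> s2
s2 --0--> s1
s1 --0--> s2
s2 --0--> s1
End in state s1, which is not an accepting state.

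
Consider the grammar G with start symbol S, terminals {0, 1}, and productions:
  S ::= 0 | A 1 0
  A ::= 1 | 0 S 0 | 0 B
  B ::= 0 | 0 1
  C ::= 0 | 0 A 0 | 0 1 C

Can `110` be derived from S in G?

yes

S ⇒ A10 ⇒ 110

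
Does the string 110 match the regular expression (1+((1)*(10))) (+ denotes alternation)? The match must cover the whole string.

yes

The right alternative ((1)*(10)) matches 110.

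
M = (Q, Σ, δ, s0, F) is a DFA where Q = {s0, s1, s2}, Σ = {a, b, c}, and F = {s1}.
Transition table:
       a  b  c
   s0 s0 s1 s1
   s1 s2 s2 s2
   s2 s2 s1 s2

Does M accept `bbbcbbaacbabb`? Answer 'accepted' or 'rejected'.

rejected

s0 --b--> s1
s1 --b--> s2
s2 --b--> s1
s1 --c--> s2
s2 --b--> s1
s1 --b--> s2
s2 --a--> s2
s2 --a--> s2
s2 --c--> s2
s2 --b--> s1
s1 --a--> s2
s2 --b--> s1
s1 --b--> s2
End in state s2, which is not an accepting state.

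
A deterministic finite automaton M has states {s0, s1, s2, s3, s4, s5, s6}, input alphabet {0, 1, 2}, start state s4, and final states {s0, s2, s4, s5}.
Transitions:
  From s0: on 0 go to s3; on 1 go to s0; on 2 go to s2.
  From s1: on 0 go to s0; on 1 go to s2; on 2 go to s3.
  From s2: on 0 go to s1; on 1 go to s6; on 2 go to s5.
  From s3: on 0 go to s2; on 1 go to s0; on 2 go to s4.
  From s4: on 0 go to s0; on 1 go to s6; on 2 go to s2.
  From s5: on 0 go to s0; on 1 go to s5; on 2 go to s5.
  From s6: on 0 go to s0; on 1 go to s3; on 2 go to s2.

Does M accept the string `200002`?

accepted

s4 --2--> s2
s2 --0--> s1
s1 --0--> s0
s0 --0--> s3
s3 --0--> s2
s2 --2--> s5
End in state s5, which is an accepting state.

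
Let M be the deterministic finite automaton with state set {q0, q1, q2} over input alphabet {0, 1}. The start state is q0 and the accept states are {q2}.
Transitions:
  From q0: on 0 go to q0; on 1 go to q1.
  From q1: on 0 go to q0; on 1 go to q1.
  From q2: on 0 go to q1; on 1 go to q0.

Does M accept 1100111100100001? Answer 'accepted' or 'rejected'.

rejected

q0 --1--> q1
q1 --1--> q1
q1 --0--> q0
q0 --0--> q0
q0 --1--> q1
q1 --1--> q1
q1 --1--> q1
q1 --1--> q1
q1 --0--> q0
q0 --0--> q0
q0 --1--> q1
q1 --0--> q0
q0 --0--> q0
q0 --0--> q0
q0 --0--> q0
q0 --1--> q1
End in state q1, which is not an accepting state.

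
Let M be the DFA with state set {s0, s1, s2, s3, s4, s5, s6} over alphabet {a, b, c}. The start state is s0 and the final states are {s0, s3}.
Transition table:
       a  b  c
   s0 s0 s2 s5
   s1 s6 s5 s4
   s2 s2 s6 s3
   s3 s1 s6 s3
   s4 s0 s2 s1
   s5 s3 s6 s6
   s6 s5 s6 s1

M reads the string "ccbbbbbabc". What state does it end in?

s1

s0 --c--> s5
s5 --c--> s6
s6 --b--> s6
s6 --b--> s6
s6 --b--> s6
s6 --b--> s6
s6 --b--> s6
s6 --a--> s5
s5 --b--> s6
s6 --c--> s1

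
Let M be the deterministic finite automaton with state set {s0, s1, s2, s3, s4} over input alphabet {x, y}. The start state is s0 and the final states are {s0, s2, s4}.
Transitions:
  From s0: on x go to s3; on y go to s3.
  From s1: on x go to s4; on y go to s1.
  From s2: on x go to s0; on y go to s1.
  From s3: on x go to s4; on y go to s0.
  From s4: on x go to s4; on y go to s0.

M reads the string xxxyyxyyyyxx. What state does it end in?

s4

s0 --x--> s3
s3 --x--> s4
s4 --x--> s4
s4 --y--> s0
s0 --y--> s3
s3 --x--> s4
s4 --y--> s0
s0 --y--> s3
s3 --y--> s0
s0 --y--> s3
s3 --x--> s4
s4 --x--> s4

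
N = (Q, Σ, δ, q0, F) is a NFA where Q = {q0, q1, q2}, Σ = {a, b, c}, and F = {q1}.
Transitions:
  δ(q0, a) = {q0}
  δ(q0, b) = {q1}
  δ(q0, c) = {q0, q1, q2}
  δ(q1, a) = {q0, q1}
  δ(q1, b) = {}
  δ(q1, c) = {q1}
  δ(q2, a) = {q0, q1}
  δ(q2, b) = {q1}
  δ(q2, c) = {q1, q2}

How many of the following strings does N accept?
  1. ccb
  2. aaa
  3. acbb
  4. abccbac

ccb: accepted
aaa: rejected
acbb: rejected
abccbac: rejected

1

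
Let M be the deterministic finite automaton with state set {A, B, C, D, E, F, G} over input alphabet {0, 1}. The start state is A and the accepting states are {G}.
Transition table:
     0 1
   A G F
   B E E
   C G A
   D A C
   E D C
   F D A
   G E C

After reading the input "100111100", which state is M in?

E

A --1--> F
F --0--> D
D --0--> A
A --1--> F
F --1--> A
A --1--> F
F --1--> A
A --0--> G
G --0--> E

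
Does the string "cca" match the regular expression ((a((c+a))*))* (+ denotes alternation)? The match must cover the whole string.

no

cca cannot be split into zero or more pieces each matching (a((c+a))*).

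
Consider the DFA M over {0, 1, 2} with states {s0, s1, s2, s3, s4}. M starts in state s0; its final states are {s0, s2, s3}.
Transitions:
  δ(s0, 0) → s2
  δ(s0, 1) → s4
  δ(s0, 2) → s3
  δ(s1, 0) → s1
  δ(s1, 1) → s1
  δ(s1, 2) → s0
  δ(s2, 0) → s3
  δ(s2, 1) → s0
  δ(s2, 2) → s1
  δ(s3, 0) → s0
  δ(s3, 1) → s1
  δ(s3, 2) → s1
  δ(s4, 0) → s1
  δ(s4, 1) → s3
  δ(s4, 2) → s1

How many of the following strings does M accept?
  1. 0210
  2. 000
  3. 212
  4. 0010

2

0210: rejected
000: accepted
212: accepted
0010: rejected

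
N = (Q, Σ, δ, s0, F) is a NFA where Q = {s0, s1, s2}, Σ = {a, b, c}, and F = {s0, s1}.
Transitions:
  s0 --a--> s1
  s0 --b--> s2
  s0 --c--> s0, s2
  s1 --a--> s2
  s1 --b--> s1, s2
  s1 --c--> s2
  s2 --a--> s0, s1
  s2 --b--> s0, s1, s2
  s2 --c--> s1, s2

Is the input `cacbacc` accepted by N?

accepted

Start: {s0}
read c: {s0, s2}
read a: {s0, s1}
read c: {s0, s2}
read b: {s0, s1, s2}
read a: {s0, s1, s2}
read c: {s0, s1, s2}
read c: {s0, s1, s2}
Reachable ∩ accepting = {s0, s1} — nonempty.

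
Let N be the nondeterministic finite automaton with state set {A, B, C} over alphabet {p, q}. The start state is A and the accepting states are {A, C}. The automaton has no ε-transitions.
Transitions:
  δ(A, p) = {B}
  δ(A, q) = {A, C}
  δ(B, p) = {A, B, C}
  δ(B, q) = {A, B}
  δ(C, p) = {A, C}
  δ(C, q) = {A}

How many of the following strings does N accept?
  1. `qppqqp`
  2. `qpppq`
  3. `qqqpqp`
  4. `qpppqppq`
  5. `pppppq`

`qppqqp`: accepted
`qpppq`: accepted
`qqqpqp`: accepted
`qpppqppq`: accepted
`pppppq`: accepted

5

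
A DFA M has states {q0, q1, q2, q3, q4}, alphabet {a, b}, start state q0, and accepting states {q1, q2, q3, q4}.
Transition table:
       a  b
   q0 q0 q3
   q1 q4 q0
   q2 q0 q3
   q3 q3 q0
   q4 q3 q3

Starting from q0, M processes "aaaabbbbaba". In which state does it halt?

q3

q0 --a--> q0
q0 --a--> q0
q0 --a--> q0
q0 --a--> q0
q0 --b--> q3
q3 --b--> q0
q0 --b--> q3
q3 --b--> q0
q0 --a--> q0
q0 --b--> q3
q3 --a--> q3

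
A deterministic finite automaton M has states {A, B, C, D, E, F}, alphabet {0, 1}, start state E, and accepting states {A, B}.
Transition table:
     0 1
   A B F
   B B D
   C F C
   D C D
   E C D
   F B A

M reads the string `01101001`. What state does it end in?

E --0--> C
C --1--> C
C --1--> C
C --0--> F
F --1--> A
A --0--> B
B --0--> B
B --1--> D

D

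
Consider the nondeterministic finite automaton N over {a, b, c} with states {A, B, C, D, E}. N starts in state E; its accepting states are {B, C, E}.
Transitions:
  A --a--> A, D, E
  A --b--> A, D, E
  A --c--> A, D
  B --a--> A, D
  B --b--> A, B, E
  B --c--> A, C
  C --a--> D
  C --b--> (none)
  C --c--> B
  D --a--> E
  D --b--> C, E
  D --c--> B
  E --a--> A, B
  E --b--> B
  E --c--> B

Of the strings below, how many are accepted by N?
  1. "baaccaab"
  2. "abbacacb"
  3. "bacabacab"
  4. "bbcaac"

4

"baaccaab": accepted
"abbacacb": accepted
"bacabacab": accepted
"bbcaac": accepted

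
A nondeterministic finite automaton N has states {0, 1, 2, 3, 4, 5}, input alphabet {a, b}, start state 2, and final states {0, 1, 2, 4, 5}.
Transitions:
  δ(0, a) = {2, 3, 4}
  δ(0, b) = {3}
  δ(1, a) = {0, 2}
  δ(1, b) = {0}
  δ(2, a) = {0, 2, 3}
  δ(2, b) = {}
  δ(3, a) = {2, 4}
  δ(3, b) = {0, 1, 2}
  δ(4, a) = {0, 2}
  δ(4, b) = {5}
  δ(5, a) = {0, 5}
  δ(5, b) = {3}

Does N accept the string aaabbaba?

Start: {2}
read a: {0, 2, 3}
read a: {0, 2, 3, 4}
read a: {0, 2, 3, 4}
read b: {0, 1, 2, 3, 5}
read b: {0, 1, 2, 3}
read a: {0, 2, 3, 4}
read b: {0, 1, 2, 3, 5}
read a: {0, 2, 3, 4, 5}
Reachable ∩ accepting = {0, 2, 4, 5} — nonempty.

accepted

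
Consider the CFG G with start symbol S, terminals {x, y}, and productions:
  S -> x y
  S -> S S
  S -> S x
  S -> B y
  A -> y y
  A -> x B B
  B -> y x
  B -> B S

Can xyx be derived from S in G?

S ⇒ Sx ⇒ xyx

yes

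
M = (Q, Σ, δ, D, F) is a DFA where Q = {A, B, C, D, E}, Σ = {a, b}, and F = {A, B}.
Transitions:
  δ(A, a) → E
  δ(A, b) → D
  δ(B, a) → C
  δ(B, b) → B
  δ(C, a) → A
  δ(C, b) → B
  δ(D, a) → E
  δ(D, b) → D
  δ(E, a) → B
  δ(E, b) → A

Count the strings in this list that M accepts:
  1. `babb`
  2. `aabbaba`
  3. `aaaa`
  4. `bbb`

`babb`: rejected
`aabbaba`: rejected
`aaaa`: accepted
`bbb`: rejected

1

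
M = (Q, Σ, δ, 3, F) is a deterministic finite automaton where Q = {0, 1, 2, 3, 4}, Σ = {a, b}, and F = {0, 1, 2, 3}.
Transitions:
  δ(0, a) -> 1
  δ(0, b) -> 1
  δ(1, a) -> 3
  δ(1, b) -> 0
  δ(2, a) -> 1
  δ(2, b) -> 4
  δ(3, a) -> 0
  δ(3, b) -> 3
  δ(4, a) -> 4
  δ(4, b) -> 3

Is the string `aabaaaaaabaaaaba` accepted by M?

3 --a--> 0
0 --a--> 1
1 --b--> 0
0 --a--> 1
1 --a--> 3
3 --a--> 0
0 --a--> 1
1 --a--> 3
3 --a--> 0
0 --b--> 1
1 --a--> 3
3 --a--> 0
0 --a--> 1
1 --a--> 3
3 --b--> 3
3 --a--> 0
End in state 0, which is an accepting state.

accepted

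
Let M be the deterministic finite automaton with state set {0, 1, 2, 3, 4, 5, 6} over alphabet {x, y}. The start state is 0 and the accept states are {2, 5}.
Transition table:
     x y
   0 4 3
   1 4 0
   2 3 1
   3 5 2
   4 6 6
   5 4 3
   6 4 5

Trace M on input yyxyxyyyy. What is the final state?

0 --y--> 3
3 --y--> 2
2 --x--> 3
3 --y--> 2
2 --x--> 3
3 --y--> 2
2 --y--> 1
1 --y--> 0
0 --y--> 3

3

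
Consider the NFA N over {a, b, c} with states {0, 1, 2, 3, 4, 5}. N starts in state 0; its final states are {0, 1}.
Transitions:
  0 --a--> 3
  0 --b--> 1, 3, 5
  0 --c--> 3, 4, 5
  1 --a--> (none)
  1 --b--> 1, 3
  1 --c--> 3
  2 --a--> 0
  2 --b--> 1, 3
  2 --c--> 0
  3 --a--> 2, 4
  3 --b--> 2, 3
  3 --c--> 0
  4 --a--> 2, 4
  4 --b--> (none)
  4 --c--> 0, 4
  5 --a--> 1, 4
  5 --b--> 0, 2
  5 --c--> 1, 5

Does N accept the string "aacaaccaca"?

rejected

Start: {0}
read a: {3}
read a: {2, 4}
read c: {0, 4}
read a: {2, 3, 4}
read a: {0, 2, 4}
read c: {0, 3, 4, 5}
read c: {0, 1, 3, 4, 5}
read a: {1, 2, 3, 4}
read c: {0, 3, 4}
read a: {2, 3, 4}
Reachable ∩ accepting = {} — empty.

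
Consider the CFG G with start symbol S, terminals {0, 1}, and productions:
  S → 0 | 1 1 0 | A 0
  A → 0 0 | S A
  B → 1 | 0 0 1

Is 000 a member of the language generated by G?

S ⇒ A0 ⇒ 000

yes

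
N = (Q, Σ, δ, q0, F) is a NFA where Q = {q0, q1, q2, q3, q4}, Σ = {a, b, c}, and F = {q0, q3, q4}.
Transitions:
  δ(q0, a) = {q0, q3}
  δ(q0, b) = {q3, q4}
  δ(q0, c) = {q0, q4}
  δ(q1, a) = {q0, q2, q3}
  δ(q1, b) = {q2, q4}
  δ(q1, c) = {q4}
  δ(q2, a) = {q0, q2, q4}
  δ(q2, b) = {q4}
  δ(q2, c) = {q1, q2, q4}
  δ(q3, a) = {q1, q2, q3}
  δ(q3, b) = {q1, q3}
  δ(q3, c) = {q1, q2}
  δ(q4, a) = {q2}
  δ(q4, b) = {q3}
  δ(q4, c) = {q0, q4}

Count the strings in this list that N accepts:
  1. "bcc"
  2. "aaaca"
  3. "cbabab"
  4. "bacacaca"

4

"bcc": accepted
"aaaca": accepted
"cbabab": accepted
"bacacaca": accepted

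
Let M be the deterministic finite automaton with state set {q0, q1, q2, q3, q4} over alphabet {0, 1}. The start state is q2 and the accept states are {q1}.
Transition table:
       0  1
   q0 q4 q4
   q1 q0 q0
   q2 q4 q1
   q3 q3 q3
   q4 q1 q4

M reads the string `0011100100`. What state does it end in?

q0

q2 --0--> q4
q4 --0--> q1
q1 --1--> q0
q0 --1--> q4
q4 --1--> q4
q4 --0--> q1
q1 --0--> q0
q0 --1--> q4
q4 --0--> q1
q1 --0--> q0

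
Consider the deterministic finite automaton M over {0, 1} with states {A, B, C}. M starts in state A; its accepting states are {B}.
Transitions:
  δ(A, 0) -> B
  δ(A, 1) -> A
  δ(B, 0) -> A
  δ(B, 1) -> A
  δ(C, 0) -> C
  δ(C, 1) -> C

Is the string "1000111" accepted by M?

rejected

A --1--> A
A --0--> B
B --0--> A
A --0--> B
B --1--> A
A --1--> A
A --1--> A
End in state A, which is not an accepting state.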